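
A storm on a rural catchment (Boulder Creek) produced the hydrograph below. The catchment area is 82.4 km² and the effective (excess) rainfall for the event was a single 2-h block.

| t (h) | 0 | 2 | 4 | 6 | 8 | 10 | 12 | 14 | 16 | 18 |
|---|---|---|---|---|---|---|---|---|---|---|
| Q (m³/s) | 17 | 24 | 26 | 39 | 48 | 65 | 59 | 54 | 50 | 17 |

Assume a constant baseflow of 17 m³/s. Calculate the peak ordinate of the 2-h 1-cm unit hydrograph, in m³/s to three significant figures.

Direct runoff: 0.0, 7.0, 9.0, 22.0, 31.0, 48.0, 42.0, 37.0, 33.0, 0.0 m³/s; ΣQ_DR = 229.0 m³/s, peak = 48.0 m³/s.
Runoff depth d = ΣQ_DR·Δt / A = 229.0 × 7200 / (82.4 km²) = 20.01 mm.
The 1-cm UH is the DRH scaled by (10 mm)/d, so U_p = 48.0 × 10/20.01 = 24.0 m³/s.

U_p ≈ 24.0 m³/s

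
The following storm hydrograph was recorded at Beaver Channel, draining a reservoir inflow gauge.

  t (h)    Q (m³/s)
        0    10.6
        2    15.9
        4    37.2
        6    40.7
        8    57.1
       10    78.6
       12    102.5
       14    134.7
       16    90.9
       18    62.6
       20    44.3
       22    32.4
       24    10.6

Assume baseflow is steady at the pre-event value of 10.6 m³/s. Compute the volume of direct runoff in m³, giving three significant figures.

Direct-runoff ordinates (Q − Q_b): 0.0, 5.3, 26.6, 30.1, 46.5, 68.0, 91.9, 124.1, 80.3, 52.0, 33.7, 21.8, 0.0 m³/s.
ΣQ_DR = 580.3 m³/s.
With Δt = 2 h = 7200 s, V = ΣQ_DR · Δt = 580.3 × 7200 = 4.18 × 10^6 m³.

V ≈ 4.18 × 10^6 m³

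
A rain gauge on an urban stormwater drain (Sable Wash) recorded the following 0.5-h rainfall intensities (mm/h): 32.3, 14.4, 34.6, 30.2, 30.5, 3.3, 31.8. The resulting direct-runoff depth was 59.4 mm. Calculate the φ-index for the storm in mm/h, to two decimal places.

Only the 6 blocks with intensity above φ contribute runoff: 32.3, 14.4, 34.6, 30.2, 30.5, 31.8 mm/h.
Σ(I−φ)·Δt = d  ⇒  (32.3+14.4+34.6+30.2+30.5+31.8 − 6φ)·0.5 = 59.4
φ = (173.8 − 59.4/0.5) / 6 = 9.17 mm/h.

φ ≈ 9.17 mm/h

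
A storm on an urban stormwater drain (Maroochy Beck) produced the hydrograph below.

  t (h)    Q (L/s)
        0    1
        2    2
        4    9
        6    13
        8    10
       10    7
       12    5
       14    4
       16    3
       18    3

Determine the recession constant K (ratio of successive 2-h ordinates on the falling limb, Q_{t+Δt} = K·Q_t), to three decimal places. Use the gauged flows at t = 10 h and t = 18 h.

Using the recession-limb readings at t = 10 h and t = 18 h: Q falls from 7 to 3 L/s over 4 intervals.
K = (Q₂/Q₁)^(1/4) = (3/7)^(1/4) = 0.809.

K ≈ 0.809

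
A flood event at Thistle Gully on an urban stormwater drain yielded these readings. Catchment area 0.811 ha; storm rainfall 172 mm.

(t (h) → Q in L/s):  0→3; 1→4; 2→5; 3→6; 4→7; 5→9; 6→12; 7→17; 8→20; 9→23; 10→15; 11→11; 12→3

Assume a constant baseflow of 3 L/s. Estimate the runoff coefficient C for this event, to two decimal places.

C ≈ 0.25

ΣQ_DR = 96.00 L/s; V = ΣQ_DR·Δt = 3.456 × 10^5 L.
Runoff depth d = V / A = 42.61 mm.
C = d / P = 42.61 / 172 = 0.25.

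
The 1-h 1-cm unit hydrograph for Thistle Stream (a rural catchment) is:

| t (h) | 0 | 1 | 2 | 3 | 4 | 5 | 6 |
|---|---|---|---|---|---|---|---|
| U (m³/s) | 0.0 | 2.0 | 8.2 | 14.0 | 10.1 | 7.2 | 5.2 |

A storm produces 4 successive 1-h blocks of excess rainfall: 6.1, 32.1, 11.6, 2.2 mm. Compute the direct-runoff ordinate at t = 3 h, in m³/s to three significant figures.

Q ≈ 37.2 m³/s

By discrete convolution, Q_j = Σ (P_i / 10 mm) · U_{j−i}.
At t = 3 h (j=3): Q = (6.1/10)·14.0 + (32.1/10)·8.2 + (11.6/10)·2.0 + (2.2/10)·0.0 = 37.2 m³/s.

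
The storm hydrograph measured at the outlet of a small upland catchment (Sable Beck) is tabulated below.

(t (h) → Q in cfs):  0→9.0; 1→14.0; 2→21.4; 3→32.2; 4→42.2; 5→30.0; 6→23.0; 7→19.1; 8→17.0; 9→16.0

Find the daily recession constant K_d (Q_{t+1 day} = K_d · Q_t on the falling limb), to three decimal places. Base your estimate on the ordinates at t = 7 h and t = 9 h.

Between t = 7 h and t = 9 h the flow falls from 19.1 to 16.0 cfs over 2×1 h = 2 h.
Per-interval ratio K = (16.0/19.1)^(1/2) = 0.9153; K_d = K^(24/1) = 0.119.

K_d ≈ 0.119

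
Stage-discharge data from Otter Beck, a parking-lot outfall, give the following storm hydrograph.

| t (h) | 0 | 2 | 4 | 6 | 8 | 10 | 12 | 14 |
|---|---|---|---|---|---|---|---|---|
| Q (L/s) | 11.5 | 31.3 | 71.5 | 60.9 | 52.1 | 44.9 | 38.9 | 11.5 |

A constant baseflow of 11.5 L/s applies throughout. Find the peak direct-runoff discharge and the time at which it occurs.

Q_p = 60.0 L/s at t = 4 h

Subtracting baseflow gives direct-runoff ordinates: 0.0, 19.8, 60.0, 49.4, 40.6, 33.4, 27.4, 0.0 L/s.
The maximum is 60.0 L/s, occurring at the reading for t = 4 h.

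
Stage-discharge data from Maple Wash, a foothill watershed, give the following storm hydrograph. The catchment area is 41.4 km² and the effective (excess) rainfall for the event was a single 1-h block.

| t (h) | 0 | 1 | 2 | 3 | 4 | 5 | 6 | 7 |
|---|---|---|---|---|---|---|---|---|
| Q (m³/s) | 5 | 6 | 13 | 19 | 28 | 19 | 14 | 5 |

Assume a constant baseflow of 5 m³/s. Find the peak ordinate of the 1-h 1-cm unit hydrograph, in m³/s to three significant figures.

U_p ≈ 38.3 m³/s

Direct runoff: 0.0, 1.0, 8.0, 14.0, 23.0, 14.0, 9.0, 0.0 m³/s; ΣQ_DR = 69.00 m³/s, peak = 23.0 m³/s.
Runoff depth d = ΣQ_DR·Δt / A = 69.00 × 3600 / (41.4 km²) = 6.000 mm.
The 1-cm UH is the DRH scaled by (10 mm)/d, so U_p = 23.0 × 10/6.000 = 38.3 m³/s.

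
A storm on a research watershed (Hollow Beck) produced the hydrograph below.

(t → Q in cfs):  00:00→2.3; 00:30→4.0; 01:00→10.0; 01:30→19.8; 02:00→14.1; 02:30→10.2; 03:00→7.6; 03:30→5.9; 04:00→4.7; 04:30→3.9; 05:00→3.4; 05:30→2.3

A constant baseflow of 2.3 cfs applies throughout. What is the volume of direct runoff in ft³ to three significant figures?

Direct-runoff ordinates (Q − Q_b): 0.0, 1.7, 7.7, 17.5, 11.8, 7.9, 5.3, 3.6, 2.4, 1.6, 1.1, 0.0 cfs.
ΣQ_DR = 60.60 cfs.
With Δt = 0.5 h = 1800 s, V = ΣQ_DR · Δt = 60.60 × 1800 = 1.09 × 10^5 ft³.

V ≈ 1.09 × 10^5 ft³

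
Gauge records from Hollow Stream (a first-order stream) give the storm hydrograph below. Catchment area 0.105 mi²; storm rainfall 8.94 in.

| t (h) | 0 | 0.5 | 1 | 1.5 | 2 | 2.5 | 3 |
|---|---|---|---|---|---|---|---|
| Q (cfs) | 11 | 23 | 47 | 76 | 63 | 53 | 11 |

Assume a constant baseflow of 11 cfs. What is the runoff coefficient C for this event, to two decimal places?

ΣQ_DR = 207.0 cfs; V = ΣQ_DR·Δt = 3.726 × 10^5 ft³.
Runoff depth d = V / A = 1.527 in.
C = d / P = 1.527 / 8.94 = 0.17.

C ≈ 0.17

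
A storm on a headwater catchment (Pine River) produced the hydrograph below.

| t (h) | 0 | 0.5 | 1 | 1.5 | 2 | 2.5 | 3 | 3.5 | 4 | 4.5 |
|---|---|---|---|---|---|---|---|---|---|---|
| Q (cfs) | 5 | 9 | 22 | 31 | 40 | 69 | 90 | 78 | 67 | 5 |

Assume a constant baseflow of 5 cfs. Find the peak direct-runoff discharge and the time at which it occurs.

Subtracting baseflow gives direct-runoff ordinates: 0.0, 4.0, 17.0, 26.0, 35.0, 64.0, 85.0, 73.0, 62.0, 0.0 cfs.
The maximum is 85.0 cfs, occurring at the reading for t = 3 h.

Q_p = 85.0 cfs at t = 3 h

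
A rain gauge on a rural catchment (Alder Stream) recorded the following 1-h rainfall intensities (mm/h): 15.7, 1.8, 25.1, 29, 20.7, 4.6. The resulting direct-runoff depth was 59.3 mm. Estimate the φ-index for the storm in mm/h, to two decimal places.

φ ≈ 7.80 mm/h

Only the 4 blocks with intensity above φ contribute runoff: 15.7, 25.1, 29, 20.7 mm/h.
Σ(I−φ)·Δt = d  ⇒  (15.7+25.1+29+20.7 − 4φ)·1 = 59.3
φ = (90.50 − 59.3/1) / 4 = 7.80 mm/h.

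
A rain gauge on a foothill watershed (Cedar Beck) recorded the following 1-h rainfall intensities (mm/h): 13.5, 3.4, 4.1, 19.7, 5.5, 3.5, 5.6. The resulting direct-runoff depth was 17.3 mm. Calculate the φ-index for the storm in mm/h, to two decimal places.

φ ≈ 7.95 mm/h

Only the 2 blocks with intensity above φ contribute runoff: 13.5, 19.7 mm/h.
Σ(I−φ)·Δt = d  ⇒  (13.5+19.7 − 2φ)·1 = 17.3
φ = (33.20 − 17.3/1) / 2 = 7.95 mm/h.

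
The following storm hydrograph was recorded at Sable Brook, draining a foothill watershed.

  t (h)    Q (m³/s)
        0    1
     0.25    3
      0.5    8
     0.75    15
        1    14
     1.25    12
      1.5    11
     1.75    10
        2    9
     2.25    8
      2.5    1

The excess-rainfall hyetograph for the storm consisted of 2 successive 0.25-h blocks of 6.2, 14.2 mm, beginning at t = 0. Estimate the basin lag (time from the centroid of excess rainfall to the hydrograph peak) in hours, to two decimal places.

t_L ≈ 0.45 h

Centroid of excess rainfall: t_c = Σ P_i·t̄_i / ΣP_i = 0.2990 h (block centres at 0.125, 0.375 h).
Hydrograph peak occurs at t = 0.75 h, so basin lag t_L = 0.75 − 0.2990 = 0.45 h.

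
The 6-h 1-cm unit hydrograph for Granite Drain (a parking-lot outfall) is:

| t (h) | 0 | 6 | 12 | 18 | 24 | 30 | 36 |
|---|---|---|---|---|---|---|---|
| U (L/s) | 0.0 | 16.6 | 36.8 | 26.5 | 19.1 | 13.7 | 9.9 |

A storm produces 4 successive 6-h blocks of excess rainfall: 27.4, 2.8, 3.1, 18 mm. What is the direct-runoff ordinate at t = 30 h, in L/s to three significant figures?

Q ≈ 117 L/s

By discrete convolution, Q_j = Σ (P_i / 10 mm) · U_{j−i}.
At t = 30 h (j=5): Q = (27.4/10)·13.7 + (2.8/10)·19.1 + (3.1/10)·26.5 + (18/10)·36.8 = 117 L/s.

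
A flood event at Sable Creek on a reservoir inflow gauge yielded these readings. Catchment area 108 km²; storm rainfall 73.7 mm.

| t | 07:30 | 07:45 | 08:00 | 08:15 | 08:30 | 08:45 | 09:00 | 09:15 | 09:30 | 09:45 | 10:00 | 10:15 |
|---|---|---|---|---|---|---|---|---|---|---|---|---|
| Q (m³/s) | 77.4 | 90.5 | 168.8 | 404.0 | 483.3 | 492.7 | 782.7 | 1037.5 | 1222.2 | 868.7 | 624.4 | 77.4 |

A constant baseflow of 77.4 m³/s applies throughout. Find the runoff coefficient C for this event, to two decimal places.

C ≈ 0.61

ΣQ_DR = 5401 m³/s; V = ΣQ_DR·Δt = 4.861 × 10^6 m³.
Runoff depth d = V / A = 45.01 mm.
C = d / P = 45.01 / 73.7 = 0.61.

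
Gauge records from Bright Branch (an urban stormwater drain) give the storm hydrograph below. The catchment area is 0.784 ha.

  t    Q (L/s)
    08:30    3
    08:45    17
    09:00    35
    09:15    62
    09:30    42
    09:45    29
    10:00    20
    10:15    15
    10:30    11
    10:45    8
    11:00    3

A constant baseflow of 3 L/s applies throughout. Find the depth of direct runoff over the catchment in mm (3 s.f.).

d ≈ 24.3 mm

Direct runoff: 0.0, 14.0, 32.0, 59.0, 39.0, 26.0, 17.0, 12.0, 8.0, 5.0, 0.0 L/s; ΣQ_DR = 212.0 L/s.
V = ΣQ_DR · Δt = 212.0 × 900 s = 1.908 × 10^5 L.
Over A = 0.784 ha, depth = V / A = 24.3 mm.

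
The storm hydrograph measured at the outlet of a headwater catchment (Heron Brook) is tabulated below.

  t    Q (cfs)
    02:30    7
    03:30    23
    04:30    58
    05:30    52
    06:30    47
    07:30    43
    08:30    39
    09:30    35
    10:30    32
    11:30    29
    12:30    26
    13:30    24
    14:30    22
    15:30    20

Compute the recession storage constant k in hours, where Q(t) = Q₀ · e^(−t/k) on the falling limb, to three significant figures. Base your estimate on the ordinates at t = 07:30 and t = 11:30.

On the falling limb, Q drops from 43 to 29 cfs between t = 07:30 and t = 11:30 (Δt = 4 h).
k = −Δt / ln(Q₂/Q₁) = −4 / ln(29/43) = 10.2 h.

k ≈ 10.2 h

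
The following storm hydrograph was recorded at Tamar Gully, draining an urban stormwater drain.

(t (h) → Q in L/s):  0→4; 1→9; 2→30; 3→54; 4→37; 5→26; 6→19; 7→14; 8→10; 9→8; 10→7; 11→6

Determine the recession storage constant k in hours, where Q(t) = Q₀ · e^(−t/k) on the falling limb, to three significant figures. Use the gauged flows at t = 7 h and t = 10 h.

k ≈ 4.33 h

On the falling limb, Q drops from 14 to 7 L/s between t = 7 h and t = 10 h (Δt = 3 h).
k = −Δt / ln(Q₂/Q₁) = −3 / ln(7/14) = 4.33 h.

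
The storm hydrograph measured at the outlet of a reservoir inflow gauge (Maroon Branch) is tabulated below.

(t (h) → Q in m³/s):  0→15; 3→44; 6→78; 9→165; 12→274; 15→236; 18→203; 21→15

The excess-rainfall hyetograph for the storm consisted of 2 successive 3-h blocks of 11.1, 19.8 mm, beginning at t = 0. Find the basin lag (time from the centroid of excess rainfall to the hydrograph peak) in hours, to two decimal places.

t_L ≈ 8.58 h

Centroid of excess rainfall: t_c = Σ P_i·t̄_i / ΣP_i = 3.4223 h (block centres at 1.5, 4.5 h).
Hydrograph peak occurs at t = 12 h, so basin lag t_L = 12 − 3.4223 = 8.58 h.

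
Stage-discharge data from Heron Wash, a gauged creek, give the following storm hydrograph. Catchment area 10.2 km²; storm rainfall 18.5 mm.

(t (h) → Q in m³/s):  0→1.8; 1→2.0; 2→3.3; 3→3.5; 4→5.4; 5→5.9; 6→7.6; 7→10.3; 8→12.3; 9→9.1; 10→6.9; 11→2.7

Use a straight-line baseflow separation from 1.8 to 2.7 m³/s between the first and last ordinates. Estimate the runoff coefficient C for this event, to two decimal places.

ΣQ_DR = 43.80 m³/s; V = ΣQ_DR·Δt = 1.577 × 10^5 m³.
Runoff depth d = V / A = 15.46 mm.
C = d / P = 15.46 / 18.5 = 0.84.

C ≈ 0.84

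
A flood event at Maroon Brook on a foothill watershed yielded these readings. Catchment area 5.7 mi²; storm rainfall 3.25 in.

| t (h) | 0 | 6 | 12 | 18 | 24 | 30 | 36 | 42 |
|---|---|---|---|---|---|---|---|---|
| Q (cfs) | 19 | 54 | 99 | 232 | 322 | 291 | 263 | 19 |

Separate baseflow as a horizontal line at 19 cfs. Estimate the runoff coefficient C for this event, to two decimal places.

C ≈ 0.58

ΣQ_DR = 1147 cfs; V = ΣQ_DR·Δt = 2.478 × 10^7 ft³.
Runoff depth d = V / A = 1.871 in.
C = d / P = 1.871 / 3.25 = 0.58.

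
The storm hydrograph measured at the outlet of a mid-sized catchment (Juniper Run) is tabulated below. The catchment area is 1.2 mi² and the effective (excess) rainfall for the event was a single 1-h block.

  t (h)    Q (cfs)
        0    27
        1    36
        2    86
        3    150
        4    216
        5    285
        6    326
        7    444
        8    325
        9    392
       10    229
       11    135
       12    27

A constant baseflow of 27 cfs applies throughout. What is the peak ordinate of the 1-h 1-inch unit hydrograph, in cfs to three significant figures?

Direct runoff: 0.0, 9.0, 59.0, 123.0, 189.0, 258.0, 299.0, 417.0, 298.0, 365.0, 202.0, 108.0, 0.0 cfs; ΣQ_DR = 2327 cfs, peak = 417.0 cfs.
Runoff depth d = ΣQ_DR·Δt / A = 2327 × 3600 / (1.2 mi²) = 3.005 in.
The 1-inch UH is the DRH scaled by (1 in)/d, so U_p = 417.0 × 1/3.005 = 139 cfs.

U_p ≈ 139 cfs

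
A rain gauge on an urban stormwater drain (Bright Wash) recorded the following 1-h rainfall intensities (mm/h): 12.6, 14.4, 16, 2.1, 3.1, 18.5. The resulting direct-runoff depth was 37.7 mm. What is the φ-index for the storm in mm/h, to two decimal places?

φ ≈ 5.95 mm/h

Only the 4 blocks with intensity above φ contribute runoff: 12.6, 14.4, 16, 18.5 mm/h.
Σ(I−φ)·Δt = d  ⇒  (12.6+14.4+16+18.5 − 4φ)·1 = 37.7
φ = (61.50 − 37.7/1) / 4 = 5.95 mm/h.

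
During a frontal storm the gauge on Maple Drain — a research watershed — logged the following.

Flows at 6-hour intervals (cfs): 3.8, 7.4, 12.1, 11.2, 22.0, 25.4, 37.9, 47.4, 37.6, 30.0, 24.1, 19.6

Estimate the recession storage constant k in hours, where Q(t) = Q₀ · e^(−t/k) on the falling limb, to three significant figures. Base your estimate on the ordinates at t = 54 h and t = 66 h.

On the falling limb, Q drops from 30.0 to 19.6 cfs between t = 54 h and t = 66 h (Δt = 12 h).
k = −Δt / ln(Q₂/Q₁) = −12 / ln(19.6/30.0) = 28.2 h.

k ≈ 28.2 h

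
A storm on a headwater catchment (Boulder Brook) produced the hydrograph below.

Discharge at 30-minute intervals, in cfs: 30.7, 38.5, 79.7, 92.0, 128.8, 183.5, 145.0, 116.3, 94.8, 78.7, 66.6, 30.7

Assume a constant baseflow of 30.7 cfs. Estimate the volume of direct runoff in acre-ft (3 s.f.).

Direct-runoff ordinates (Q − Q_b): 0.0, 7.8, 49.0, 61.3, 98.1, 152.8, 114.3, 85.6, 64.1, 48.0, 35.9, 0.0 cfs.
ΣQ_DR = 716.9 cfs.
With Δt = 0.5 h = 1800 s, V = ΣQ_DR · Δt = 716.9 × 1800 = 1.29 × 10^6 ft³ = 29.6 acre-ft.

V ≈ 29.6 acre-ft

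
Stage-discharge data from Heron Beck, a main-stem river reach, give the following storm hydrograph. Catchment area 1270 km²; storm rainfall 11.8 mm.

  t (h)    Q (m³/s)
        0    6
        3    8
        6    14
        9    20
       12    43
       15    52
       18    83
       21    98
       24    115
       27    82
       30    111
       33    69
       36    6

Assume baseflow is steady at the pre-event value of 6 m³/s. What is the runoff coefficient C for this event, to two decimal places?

ΣQ_DR = 629.0 m³/s; V = ΣQ_DR·Δt = 6.793 × 10^6 m³.
Runoff depth d = V / A = 5.349 mm.
C = d / P = 5.349 / 11.8 = 0.45.

C ≈ 0.45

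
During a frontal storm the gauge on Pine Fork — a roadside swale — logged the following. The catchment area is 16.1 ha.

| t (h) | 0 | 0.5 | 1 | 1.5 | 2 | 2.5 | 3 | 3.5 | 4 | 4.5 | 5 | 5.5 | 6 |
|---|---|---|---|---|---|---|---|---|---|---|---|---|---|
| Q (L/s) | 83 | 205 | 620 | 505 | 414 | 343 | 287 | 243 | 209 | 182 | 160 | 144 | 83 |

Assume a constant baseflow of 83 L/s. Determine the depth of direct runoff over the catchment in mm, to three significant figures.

Direct runoff: 0.0, 122.0, 537.0, 422.0, 331.0, 260.0, 204.0, 160.0, 126.0, 99.0, 77.0, 61.0, 0.0 L/s; ΣQ_DR = 2399 L/s.
V = ΣQ_DR · Δt = 2399 × 1800 s = 4.318 × 10^6 L.
Over A = 16.1 ha, depth = V / A = 26.8 mm.

d ≈ 26.8 mm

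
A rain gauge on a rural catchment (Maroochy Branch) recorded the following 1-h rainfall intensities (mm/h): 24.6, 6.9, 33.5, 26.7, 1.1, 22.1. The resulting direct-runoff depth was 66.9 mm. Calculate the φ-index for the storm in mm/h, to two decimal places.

Only the 4 blocks with intensity above φ contribute runoff: 24.6, 33.5, 26.7, 22.1 mm/h.
Σ(I−φ)·Δt = d  ⇒  (24.6+33.5+26.7+22.1 − 4φ)·1 = 66.9
φ = (106.9 − 66.9/1) / 4 = 10.00 mm/h.

φ ≈ 10.00 mm/h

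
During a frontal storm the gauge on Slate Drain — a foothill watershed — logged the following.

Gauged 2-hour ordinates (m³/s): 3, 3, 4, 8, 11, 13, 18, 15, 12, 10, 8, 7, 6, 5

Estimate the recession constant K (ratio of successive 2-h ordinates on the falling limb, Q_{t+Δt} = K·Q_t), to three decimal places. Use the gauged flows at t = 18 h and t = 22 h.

K ≈ 0.837

Using the recession-limb readings at t = 18 h and t = 22 h: Q falls from 10 to 7 m³/s over 2 intervals.
K = (Q₂/Q₁)^(1/2) = (7/10)^(1/2) = 0.837.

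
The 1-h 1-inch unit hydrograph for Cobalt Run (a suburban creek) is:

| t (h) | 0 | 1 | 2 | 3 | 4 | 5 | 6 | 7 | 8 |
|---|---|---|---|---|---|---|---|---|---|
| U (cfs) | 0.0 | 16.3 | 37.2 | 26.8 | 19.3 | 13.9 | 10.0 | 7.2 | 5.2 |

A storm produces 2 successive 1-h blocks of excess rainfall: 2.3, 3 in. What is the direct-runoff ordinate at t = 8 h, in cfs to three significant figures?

Q ≈ 33.6 cfs

By discrete convolution, Q_j = Σ (P_i / 1 in) · U_{j−i}.
At t = 8 h (j=8): Q = (2.3/1)·5.2 + (3/1)·7.2 = 33.6 cfs.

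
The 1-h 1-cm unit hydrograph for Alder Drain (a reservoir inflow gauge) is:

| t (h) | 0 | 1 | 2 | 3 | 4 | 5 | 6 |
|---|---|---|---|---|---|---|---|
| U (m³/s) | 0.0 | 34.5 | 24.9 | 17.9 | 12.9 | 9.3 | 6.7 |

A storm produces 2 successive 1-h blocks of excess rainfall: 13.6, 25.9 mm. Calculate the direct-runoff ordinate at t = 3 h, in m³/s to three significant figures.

By discrete convolution, Q_j = Σ (P_i / 10 mm) · U_{j−i}.
At t = 3 h (j=3): Q = (13.6/10)·17.9 + (25.9/10)·24.9 = 88.8 m³/s.

Q ≈ 88.8 m³/s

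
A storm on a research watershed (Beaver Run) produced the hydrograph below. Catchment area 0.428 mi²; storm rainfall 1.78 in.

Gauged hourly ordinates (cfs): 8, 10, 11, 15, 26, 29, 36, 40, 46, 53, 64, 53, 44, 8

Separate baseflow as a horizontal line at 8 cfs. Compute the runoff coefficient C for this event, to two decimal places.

C ≈ 0.67

ΣQ_DR = 331.0 cfs; V = ΣQ_DR·Δt = 1.192 × 10^6 ft³.
Runoff depth d = V / A = 1.198 in.
C = d / P = 1.198 / 1.78 = 0.67.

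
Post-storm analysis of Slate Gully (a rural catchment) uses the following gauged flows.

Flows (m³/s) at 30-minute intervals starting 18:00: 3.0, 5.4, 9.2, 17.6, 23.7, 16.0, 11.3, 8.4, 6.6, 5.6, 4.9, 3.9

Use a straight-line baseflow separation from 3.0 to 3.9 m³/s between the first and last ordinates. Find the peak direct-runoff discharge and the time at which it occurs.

Subtracting baseflow gives direct-runoff ordinates: 0.00, 2.32, 6.04, 14.35, 20.37, 12.59, 7.81, 4.83, 2.95, 1.86, 1.08, 0.00 m³/s.
The maximum is 20.37 m³/s, occurring at the reading for t = 20:00.

Q_p = 20.37 m³/s at t = 20:00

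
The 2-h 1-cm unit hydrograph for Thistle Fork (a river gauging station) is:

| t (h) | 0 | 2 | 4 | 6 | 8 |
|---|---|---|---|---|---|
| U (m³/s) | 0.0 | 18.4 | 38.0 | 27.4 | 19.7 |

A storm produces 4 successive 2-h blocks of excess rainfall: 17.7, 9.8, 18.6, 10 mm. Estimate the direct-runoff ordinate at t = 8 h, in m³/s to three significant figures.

Q ≈ 151 m³/s

By discrete convolution, Q_j = Σ (P_i / 10 mm) · U_{j−i}.
At t = 8 h (j=4): Q = (17.7/10)·19.7 + (9.8/10)·27.4 + (18.6/10)·38.0 + (10/10)·18.4 = 151 m³/s.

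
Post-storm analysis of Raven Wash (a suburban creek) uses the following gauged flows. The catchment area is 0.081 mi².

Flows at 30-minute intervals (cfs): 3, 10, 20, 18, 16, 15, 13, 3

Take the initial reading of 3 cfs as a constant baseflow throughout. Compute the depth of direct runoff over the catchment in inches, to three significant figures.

Direct runoff: 0.0, 7.0, 17.0, 15.0, 13.0, 12.0, 10.0, 0.0 cfs; ΣQ_DR = 74.00 cfs.
V = ΣQ_DR · Δt = 74.00 × 1800 s = 1.332 × 10^5 ft³.
Over A = 0.081 mi², depth = V / A = 0.708 in.

d ≈ 0.708 in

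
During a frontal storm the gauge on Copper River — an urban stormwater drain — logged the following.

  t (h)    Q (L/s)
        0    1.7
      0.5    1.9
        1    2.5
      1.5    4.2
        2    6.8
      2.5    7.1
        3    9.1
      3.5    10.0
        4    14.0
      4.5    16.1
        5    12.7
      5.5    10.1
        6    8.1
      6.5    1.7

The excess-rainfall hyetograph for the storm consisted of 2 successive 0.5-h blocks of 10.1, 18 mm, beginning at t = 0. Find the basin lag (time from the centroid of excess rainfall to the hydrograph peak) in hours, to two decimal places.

Centroid of excess rainfall: t_c = Σ P_i·t̄_i / ΣP_i = 0.5703 h (block centres at 0.25, 0.75 h).
Hydrograph peak occurs at t = 4.5 h, so basin lag t_L = 4.5 − 0.5703 = 3.93 h.

t_L ≈ 3.93 h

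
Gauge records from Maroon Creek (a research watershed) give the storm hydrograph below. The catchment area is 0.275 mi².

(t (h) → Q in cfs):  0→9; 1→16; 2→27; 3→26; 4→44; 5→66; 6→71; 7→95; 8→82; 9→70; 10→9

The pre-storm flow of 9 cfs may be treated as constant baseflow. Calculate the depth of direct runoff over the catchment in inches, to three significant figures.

d ≈ 2.34 in

Direct runoff: 0.0, 7.0, 18.0, 17.0, 35.0, 57.0, 62.0, 86.0, 73.0, 61.0, 0.0 cfs; ΣQ_DR = 416.0 cfs.
V = ΣQ_DR · Δt = 416.0 × 3600 s = 1.498 × 10^6 ft³.
Over A = 0.275 mi², depth = V / A = 2.34 in.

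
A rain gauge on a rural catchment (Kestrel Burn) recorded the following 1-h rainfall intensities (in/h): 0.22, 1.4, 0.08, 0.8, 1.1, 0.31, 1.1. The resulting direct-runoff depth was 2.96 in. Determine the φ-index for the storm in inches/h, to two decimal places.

Only the 4 blocks with intensity above φ contribute runoff: 1.4, 0.8, 1.1, 1.1 in/h.
Σ(I−φ)·Δt = d  ⇒  (1.4+0.8+1.1+1.1 − 4φ)·1 = 2.96
φ = (4.400 − 2.96/1) / 4 = 0.36 in/h.

φ ≈ 0.36 in/h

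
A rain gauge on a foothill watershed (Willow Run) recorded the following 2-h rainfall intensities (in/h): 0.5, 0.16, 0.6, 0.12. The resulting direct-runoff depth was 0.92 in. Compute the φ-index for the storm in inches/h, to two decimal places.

φ ≈ 0.32 in/h

Only the 2 blocks with intensity above φ contribute runoff: 0.5, 0.6 in/h.
Σ(I−φ)·Δt = d  ⇒  (0.5+0.6 − 2φ)·2 = 0.92
φ = (1.100 − 0.92/2) / 2 = 0.32 in/h.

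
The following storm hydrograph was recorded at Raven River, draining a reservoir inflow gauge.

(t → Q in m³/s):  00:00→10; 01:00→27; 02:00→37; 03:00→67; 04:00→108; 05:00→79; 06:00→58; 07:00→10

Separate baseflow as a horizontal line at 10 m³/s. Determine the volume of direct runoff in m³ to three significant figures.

Direct-runoff ordinates (Q − Q_b): 0.0, 17.0, 27.0, 57.0, 98.0, 69.0, 48.0, 0.0 m³/s.
ΣQ_DR = 316.0 m³/s.
With Δt = 1 h = 3600 s, V = ΣQ_DR · Δt = 316.0 × 3600 = 1.14 × 10^6 m³.

V ≈ 1.14 × 10^6 m³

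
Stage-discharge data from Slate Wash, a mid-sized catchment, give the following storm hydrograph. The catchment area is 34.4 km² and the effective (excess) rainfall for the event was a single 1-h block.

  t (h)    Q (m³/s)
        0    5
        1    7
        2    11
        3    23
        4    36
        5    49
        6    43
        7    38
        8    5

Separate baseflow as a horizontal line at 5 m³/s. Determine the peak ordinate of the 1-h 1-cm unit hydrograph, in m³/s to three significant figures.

U_p ≈ 24.4 m³/s

Direct runoff: 0.0, 2.0, 6.0, 18.0, 31.0, 44.0, 38.0, 33.0, 0.0 m³/s; ΣQ_DR = 172.0 m³/s, peak = 44.0 m³/s.
Runoff depth d = ΣQ_DR·Δt / A = 172.0 × 3600 / (34.4 km²) = 18.00 mm.
The 1-cm UH is the DRH scaled by (10 mm)/d, so U_p = 44.0 × 10/18.00 = 24.4 m³/s.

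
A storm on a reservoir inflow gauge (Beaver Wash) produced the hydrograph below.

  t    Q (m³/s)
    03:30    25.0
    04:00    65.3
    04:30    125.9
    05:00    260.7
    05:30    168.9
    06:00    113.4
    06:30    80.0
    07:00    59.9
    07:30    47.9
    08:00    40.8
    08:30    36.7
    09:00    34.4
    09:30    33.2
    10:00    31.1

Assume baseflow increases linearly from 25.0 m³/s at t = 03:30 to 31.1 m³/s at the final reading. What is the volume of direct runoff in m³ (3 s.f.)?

Direct-runoff ordinates (Q − Q_b): 0.00, 39.83, 99.96, 234.29, 142.02, 86.05, 52.18, 31.62, 19.15, 11.58, 7.01, 4.24, 2.57, 0.00 m³/s.
ΣQ_DR = 730.5 m³/s.
With Δt = 0.5 h = 1800 s, V = ΣQ_DR · Δt = 730.5 × 1800 = 1.31 × 10^6 m³.

V ≈ 1.31 × 10^6 m³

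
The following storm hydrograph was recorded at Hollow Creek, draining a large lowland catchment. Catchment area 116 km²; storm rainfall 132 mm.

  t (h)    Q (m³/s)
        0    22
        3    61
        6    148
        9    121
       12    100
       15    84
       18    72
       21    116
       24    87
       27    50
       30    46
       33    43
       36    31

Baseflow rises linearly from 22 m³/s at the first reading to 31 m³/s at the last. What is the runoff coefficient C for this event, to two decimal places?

ΣQ_DR = 636.5 m³/s; V = ΣQ_DR·Δt = 6.874 × 10^6 m³.
Runoff depth d = V / A = 59.26 mm.
C = d / P = 59.26 / 132 = 0.45.

C ≈ 0.45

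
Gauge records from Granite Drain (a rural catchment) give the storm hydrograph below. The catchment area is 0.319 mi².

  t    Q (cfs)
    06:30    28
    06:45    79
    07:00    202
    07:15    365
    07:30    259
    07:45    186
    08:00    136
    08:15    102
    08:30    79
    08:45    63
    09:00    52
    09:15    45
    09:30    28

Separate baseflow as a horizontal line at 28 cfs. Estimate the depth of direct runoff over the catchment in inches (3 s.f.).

d ≈ 1.53 in

Direct runoff: 0.0, 51.0, 174.0, 337.0, 231.0, 158.0, 108.0, 74.0, 51.0, 35.0, 24.0, 17.0, 0.0 cfs; ΣQ_DR = 1260 cfs.
V = ΣQ_DR · Δt = 1260 × 900 s = 1.134 × 10^6 ft³.
Over A = 0.319 mi², depth = V / A = 1.53 in.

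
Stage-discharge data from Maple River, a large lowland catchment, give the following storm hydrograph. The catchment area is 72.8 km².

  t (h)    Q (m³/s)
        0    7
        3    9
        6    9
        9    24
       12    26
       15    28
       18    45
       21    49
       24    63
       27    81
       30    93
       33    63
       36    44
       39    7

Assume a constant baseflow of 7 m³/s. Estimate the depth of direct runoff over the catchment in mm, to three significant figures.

d ≈ 66.8 mm

Direct runoff: 0.0, 2.0, 2.0, 17.0, 19.0, 21.0, 38.0, 42.0, 56.0, 74.0, 86.0, 56.0, 37.0, 0.0 m³/s; ΣQ_DR = 450.0 m³/s.
V = ΣQ_DR · Δt = 450.0 × 10800 s = 4.860 × 10^6 m³.
Over A = 72.8 km², depth = V / A = 66.8 mm.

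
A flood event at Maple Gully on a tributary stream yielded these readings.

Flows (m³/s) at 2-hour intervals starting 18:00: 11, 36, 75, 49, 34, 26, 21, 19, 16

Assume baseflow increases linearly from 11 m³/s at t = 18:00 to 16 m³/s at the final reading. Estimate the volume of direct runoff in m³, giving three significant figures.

V ≈ 1.19 × 10^6 m³

Direct-runoff ordinates (Q − Q_b): 0.00, 24.38, 62.75, 36.12, 20.50, 11.88, 6.25, 3.62, 0.00 m³/s.
ΣQ_DR = 165.5 m³/s.
With Δt = 2 h = 7200 s, V = ΣQ_DR · Δt = 165.5 × 7200 = 1.19 × 10^6 m³.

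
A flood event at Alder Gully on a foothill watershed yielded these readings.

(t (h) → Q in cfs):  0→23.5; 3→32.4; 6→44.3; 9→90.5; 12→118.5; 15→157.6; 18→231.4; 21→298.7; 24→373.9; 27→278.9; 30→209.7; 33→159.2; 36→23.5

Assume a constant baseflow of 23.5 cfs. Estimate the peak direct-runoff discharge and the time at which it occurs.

Subtracting baseflow gives direct-runoff ordinates: 0.0, 8.9, 20.8, 67.0, 95.0, 134.1, 207.9, 275.2, 350.4, 255.4, 186.2, 135.7, 0.0 cfs.
The maximum is 350.4 cfs, occurring at the reading for t = 24 h.

Q_p = 350.4 cfs at t = 24 h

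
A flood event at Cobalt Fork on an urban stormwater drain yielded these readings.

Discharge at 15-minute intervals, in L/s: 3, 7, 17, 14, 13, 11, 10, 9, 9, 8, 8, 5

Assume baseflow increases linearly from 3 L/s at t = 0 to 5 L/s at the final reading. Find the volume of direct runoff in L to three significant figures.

V ≈ 59400 L

Direct-runoff ordinates (Q − Q_b): 0.00, 3.82, 13.64, 10.45, 9.27, 7.09, 5.91, 4.73, 4.55, 3.36, 3.18, 0.00 L/s.
ΣQ_DR = 66.00 L/s.
With Δt = 0.25 h = 900 s, V = ΣQ_DR · Δt = 66.00 × 900 = 59400 L.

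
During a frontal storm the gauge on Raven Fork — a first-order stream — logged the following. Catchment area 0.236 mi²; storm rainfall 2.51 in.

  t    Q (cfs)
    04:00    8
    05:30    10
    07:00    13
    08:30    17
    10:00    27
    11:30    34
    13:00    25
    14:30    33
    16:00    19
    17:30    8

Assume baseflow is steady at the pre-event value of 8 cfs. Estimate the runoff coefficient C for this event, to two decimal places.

C ≈ 0.45

ΣQ_DR = 114.0 cfs; V = ΣQ_DR·Δt = 6.156 × 10^5 ft³.
Runoff depth d = V / A = 1.123 in.
C = d / P = 1.123 / 2.51 = 0.45.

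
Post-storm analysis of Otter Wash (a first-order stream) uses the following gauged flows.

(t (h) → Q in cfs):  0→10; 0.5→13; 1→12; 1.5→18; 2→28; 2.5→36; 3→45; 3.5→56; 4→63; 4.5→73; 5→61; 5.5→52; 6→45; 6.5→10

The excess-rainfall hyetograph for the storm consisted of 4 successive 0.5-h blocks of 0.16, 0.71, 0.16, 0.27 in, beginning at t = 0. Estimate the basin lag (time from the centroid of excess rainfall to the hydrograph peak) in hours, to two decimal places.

Centroid of excess rainfall: t_c = Σ P_i·t̄_i / ΣP_i = 0.9577 h (block centres at 0.25, 0.75, 1.25, 1.75 h).
Hydrograph peak occurs at t = 4.5 h, so basin lag t_L = 4.5 − 0.9577 = 3.54 h.

t_L ≈ 3.54 h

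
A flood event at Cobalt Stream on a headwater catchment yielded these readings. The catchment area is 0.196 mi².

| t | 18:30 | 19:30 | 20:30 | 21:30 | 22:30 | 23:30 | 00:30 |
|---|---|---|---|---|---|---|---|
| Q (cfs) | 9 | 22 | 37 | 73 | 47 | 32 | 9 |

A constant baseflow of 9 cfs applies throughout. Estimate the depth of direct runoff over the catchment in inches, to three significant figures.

d ≈ 1.31 in

Direct runoff: 0.0, 13.0, 28.0, 64.0, 38.0, 23.0, 0.0 cfs; ΣQ_DR = 166.0 cfs.
V = ΣQ_DR · Δt = 166.0 × 3600 s = 5.976 × 10^5 ft³.
Over A = 0.196 mi², depth = V / A = 1.31 in.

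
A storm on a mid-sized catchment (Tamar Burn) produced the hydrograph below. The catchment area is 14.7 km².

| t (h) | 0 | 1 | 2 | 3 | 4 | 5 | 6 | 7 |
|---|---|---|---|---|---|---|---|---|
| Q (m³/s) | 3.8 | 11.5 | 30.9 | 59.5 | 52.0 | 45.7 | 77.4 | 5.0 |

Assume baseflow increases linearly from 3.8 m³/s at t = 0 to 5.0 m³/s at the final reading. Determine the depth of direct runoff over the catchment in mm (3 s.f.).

d ≈ 61.4 mm

Direct runoff: 0.00, 7.53, 26.76, 55.19, 47.51, 41.04, 72.57, 0.00 m³/s; ΣQ_DR = 250.6 m³/s.
V = ΣQ_DR · Δt = 250.6 × 3600 s = 9.022 × 10^5 m³.
Over A = 14.7 km², depth = V / A = 61.4 mm.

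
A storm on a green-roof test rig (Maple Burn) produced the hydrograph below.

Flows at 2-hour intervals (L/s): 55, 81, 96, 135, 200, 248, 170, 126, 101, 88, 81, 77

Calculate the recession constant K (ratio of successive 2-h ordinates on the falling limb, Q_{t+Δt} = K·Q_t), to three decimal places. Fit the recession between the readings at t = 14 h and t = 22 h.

K ≈ 0.884

Using the recession-limb readings at t = 14 h and t = 22 h: Q falls from 126 to 77 L/s over 4 intervals.
K = (Q₂/Q₁)^(1/4) = (77/126)^(1/4) = 0.884.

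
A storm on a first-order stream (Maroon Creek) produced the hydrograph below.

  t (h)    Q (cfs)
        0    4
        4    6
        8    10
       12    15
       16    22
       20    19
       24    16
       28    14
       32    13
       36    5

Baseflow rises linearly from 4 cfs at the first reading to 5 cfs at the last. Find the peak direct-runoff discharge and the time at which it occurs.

Q_p = 17.56 cfs at t = 16 h

Subtracting baseflow gives direct-runoff ordinates: 0.00, 1.89, 5.78, 10.67, 17.56, 14.44, 11.33, 9.22, 8.11, 0.00 cfs.
The maximum is 17.56 cfs, occurring at the reading for t = 16 h.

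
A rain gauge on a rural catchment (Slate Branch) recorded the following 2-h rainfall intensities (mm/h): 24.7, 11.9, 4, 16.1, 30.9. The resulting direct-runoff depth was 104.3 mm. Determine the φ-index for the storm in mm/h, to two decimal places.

Only the 4 blocks with intensity above φ contribute runoff: 24.7, 11.9, 16.1, 30.9 mm/h.
Σ(I−φ)·Δt = d  ⇒  (24.7+11.9+16.1+30.9 − 4φ)·2 = 104.3
φ = (83.60 − 104.3/2) / 4 = 7.86 mm/h.

φ ≈ 7.86 mm/h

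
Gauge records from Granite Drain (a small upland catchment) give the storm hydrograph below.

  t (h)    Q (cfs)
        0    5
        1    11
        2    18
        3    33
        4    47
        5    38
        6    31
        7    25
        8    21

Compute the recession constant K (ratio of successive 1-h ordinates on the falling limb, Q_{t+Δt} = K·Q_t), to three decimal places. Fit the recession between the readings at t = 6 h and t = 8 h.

Using the recession-limb readings at t = 6 h and t = 8 h: Q falls from 31 to 21 cfs over 2 intervals.
K = (Q₂/Q₁)^(1/2) = (21/31)^(1/2) = 0.823.

K ≈ 0.823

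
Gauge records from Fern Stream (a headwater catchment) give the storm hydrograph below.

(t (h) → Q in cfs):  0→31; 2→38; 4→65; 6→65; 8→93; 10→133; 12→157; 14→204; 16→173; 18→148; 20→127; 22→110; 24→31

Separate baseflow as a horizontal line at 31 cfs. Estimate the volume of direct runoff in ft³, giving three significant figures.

Direct-runoff ordinates (Q − Q_b): 0.0, 7.0, 34.0, 34.0, 62.0, 102.0, 126.0, 173.0, 142.0, 117.0, 96.0, 79.0, 0.0 cfs.
ΣQ_DR = 972.0 cfs.
With Δt = 2 h = 7200 s, V = ΣQ_DR · Δt = 972.0 × 7200 = 7.00 × 10^6 ft³.

V ≈ 7.00 × 10^6 ft³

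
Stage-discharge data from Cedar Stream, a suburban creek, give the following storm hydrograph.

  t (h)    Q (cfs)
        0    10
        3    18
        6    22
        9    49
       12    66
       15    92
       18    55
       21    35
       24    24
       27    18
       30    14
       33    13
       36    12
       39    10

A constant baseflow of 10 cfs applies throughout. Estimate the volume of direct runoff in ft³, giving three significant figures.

Direct-runoff ordinates (Q − Q_b): 0.0, 8.0, 12.0, 39.0, 56.0, 82.0, 45.0, 25.0, 14.0, 8.0, 4.0, 3.0, 2.0, 0.0 cfs.
ΣQ_DR = 298.0 cfs.
With Δt = 3 h = 10800 s, V = ΣQ_DR · Δt = 298.0 × 10800 = 3.22 × 10^6 ft³.

V ≈ 3.22 × 10^6 ft³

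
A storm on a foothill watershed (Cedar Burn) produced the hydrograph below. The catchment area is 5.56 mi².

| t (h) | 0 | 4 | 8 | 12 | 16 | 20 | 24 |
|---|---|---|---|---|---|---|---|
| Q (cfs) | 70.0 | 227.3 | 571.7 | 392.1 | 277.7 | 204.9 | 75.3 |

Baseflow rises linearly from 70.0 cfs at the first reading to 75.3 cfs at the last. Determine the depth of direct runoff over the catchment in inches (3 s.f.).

d ≈ 1.46 in

Direct runoff: 0.00, 156.42, 499.93, 319.45, 204.17, 130.48, 0.00 cfs; ΣQ_DR = 1310 cfs.
V = ΣQ_DR · Δt = 1310 × 14400 s = 1.887 × 10^7 ft³.
Over A = 5.56 mi², depth = V / A = 1.46 in.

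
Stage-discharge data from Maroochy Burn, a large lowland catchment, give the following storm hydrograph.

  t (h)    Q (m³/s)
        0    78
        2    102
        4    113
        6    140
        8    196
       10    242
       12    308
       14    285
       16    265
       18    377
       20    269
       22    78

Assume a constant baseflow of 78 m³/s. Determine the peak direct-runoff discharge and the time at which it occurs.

Q_p = 299.0 m³/s at t = 18 h

Subtracting baseflow gives direct-runoff ordinates: 0.0, 24.0, 35.0, 62.0, 118.0, 164.0, 230.0, 207.0, 187.0, 299.0, 191.0, 0.0 m³/s.
The maximum is 299.0 m³/s, occurring at the reading for t = 18 h.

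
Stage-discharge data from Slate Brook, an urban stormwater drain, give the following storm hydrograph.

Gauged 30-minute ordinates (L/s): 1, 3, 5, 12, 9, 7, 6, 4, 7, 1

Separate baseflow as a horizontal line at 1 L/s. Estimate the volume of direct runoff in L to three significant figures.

V ≈ 81000 L

Direct-runoff ordinates (Q − Q_b): 0.0, 2.0, 4.0, 11.0, 8.0, 6.0, 5.0, 3.0, 6.0, 0.0 L/s.
ΣQ_DR = 45.00 L/s.
With Δt = 0.5 h = 1800 s, V = ΣQ_DR · Δt = 45.00 × 1800 = 81000 L.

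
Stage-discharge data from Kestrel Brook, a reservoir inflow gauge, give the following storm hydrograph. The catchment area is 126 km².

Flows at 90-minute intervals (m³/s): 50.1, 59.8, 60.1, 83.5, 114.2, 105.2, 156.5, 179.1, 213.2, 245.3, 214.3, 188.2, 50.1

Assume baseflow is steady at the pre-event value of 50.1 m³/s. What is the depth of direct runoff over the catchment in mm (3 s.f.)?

d ≈ 45.8 mm

Direct runoff: 0.0, 9.7, 10.0, 33.4, 64.1, 55.1, 106.4, 129.0, 163.1, 195.2, 164.2, 138.1, 0.0 m³/s; ΣQ_DR = 1068 m³/s.
V = ΣQ_DR · Δt = 1068 × 5400 s = 5.769 × 10^6 m³.
Over A = 126 km², depth = V / A = 45.8 mm.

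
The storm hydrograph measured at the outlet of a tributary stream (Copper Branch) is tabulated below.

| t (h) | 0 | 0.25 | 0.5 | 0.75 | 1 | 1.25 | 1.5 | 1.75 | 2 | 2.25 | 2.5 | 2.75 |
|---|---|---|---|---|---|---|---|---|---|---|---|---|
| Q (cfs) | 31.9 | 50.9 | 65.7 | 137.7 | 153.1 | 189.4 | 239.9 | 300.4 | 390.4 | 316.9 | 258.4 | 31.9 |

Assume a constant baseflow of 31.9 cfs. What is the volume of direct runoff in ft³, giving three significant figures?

V ≈ 1.61 × 10^6 ft³

Direct-runoff ordinates (Q − Q_b): 0.0, 19.0, 33.8, 105.8, 121.2, 157.5, 208.0, 268.5, 358.5, 285.0, 226.5, 0.0 cfs.
ΣQ_DR = 1784 cfs.
With Δt = 0.25 h = 900 s, V = ΣQ_DR · Δt = 1784 × 900 = 1.61 × 10^6 ft³.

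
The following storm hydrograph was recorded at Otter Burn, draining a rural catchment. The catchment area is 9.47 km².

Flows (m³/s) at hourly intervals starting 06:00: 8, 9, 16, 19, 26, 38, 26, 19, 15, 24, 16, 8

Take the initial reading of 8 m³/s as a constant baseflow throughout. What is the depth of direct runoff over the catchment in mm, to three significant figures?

d ≈ 48.7 mm

Direct runoff: 0.0, 1.0, 8.0, 11.0, 18.0, 30.0, 18.0, 11.0, 7.0, 16.0, 8.0, 0.0 m³/s; ΣQ_DR = 128.0 m³/s.
V = ΣQ_DR · Δt = 128.0 × 3600 s = 4.608 × 10^5 m³.
Over A = 9.47 km², depth = V / A = 48.7 mm.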